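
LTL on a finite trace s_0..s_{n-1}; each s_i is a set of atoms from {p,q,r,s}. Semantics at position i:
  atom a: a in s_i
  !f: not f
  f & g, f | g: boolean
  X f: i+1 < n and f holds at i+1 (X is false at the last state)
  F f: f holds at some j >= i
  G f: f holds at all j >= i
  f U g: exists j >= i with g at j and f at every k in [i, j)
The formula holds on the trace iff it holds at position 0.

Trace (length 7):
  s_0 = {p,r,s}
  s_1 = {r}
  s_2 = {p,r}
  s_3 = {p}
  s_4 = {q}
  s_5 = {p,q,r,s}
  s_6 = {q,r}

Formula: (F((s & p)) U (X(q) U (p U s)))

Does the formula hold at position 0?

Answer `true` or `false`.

Answer: true

Derivation:
s_0={p,r,s}: (F((s & p)) U (X(q) U (p U s)))=True F((s & p))=True (s & p)=True s=True p=True (X(q) U (p U s))=True X(q)=False q=False (p U s)=True
s_1={r}: (F((s & p)) U (X(q) U (p U s)))=True F((s & p))=True (s & p)=False s=False p=False (X(q) U (p U s))=False X(q)=False q=False (p U s)=False
s_2={p,r}: (F((s & p)) U (X(q) U (p U s)))=True F((s & p))=True (s & p)=False s=False p=True (X(q) U (p U s))=False X(q)=False q=False (p U s)=False
s_3={p}: (F((s & p)) U (X(q) U (p U s)))=True F((s & p))=True (s & p)=False s=False p=True (X(q) U (p U s))=True X(q)=True q=False (p U s)=False
s_4={q}: (F((s & p)) U (X(q) U (p U s)))=True F((s & p))=True (s & p)=False s=False p=False (X(q) U (p U s))=True X(q)=True q=True (p U s)=False
s_5={p,q,r,s}: (F((s & p)) U (X(q) U (p U s)))=True F((s & p))=True (s & p)=True s=True p=True (X(q) U (p U s))=True X(q)=True q=True (p U s)=True
s_6={q,r}: (F((s & p)) U (X(q) U (p U s)))=False F((s & p))=False (s & p)=False s=False p=False (X(q) U (p U s))=False X(q)=False q=True (p U s)=False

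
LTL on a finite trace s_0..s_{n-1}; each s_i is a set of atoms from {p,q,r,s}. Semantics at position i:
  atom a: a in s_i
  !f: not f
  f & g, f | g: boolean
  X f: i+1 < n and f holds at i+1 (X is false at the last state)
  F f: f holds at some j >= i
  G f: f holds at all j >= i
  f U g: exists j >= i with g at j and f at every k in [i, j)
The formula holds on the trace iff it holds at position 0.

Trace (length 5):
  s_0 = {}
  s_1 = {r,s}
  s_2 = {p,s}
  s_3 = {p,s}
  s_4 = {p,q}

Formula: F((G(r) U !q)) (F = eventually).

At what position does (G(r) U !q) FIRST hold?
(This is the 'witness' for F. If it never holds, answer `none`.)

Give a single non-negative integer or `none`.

Answer: 0

Derivation:
s_0={}: (G(r) U !q)=True G(r)=False r=False !q=True q=False
s_1={r,s}: (G(r) U !q)=True G(r)=False r=True !q=True q=False
s_2={p,s}: (G(r) U !q)=True G(r)=False r=False !q=True q=False
s_3={p,s}: (G(r) U !q)=True G(r)=False r=False !q=True q=False
s_4={p,q}: (G(r) U !q)=False G(r)=False r=False !q=False q=True
F((G(r) U !q)) holds; first witness at position 0.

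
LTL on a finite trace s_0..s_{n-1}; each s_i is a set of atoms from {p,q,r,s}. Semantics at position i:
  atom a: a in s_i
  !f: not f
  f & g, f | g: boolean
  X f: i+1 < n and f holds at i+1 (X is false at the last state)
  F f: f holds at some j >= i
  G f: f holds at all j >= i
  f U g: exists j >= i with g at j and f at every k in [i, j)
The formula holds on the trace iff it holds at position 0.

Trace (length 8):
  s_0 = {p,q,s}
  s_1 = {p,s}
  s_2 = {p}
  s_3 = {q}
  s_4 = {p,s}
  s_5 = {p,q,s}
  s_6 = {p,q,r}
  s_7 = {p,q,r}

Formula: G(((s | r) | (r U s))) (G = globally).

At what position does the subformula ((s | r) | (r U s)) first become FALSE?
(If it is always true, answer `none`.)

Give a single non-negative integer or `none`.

s_0={p,q,s}: ((s | r) | (r U s))=True (s | r)=True s=True r=False (r U s)=True
s_1={p,s}: ((s | r) | (r U s))=True (s | r)=True s=True r=False (r U s)=True
s_2={p}: ((s | r) | (r U s))=False (s | r)=False s=False r=False (r U s)=False
s_3={q}: ((s | r) | (r U s))=False (s | r)=False s=False r=False (r U s)=False
s_4={p,s}: ((s | r) | (r U s))=True (s | r)=True s=True r=False (r U s)=True
s_5={p,q,s}: ((s | r) | (r U s))=True (s | r)=True s=True r=False (r U s)=True
s_6={p,q,r}: ((s | r) | (r U s))=True (s | r)=True s=False r=True (r U s)=False
s_7={p,q,r}: ((s | r) | (r U s))=True (s | r)=True s=False r=True (r U s)=False
G(((s | r) | (r U s))) holds globally = False
First violation at position 2.

Answer: 2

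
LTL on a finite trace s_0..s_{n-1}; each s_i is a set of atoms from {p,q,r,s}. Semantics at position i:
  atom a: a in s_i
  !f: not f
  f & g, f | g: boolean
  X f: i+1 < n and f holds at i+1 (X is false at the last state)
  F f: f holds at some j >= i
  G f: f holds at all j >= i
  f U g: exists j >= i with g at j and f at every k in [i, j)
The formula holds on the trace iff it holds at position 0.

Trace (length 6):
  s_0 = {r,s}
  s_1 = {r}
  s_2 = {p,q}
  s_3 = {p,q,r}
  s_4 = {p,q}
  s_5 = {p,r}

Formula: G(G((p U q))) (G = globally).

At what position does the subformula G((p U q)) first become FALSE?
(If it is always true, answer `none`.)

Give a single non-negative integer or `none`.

s_0={r,s}: G((p U q))=False (p U q)=False p=False q=False
s_1={r}: G((p U q))=False (p U q)=False p=False q=False
s_2={p,q}: G((p U q))=False (p U q)=True p=True q=True
s_3={p,q,r}: G((p U q))=False (p U q)=True p=True q=True
s_4={p,q}: G((p U q))=False (p U q)=True p=True q=True
s_5={p,r}: G((p U q))=False (p U q)=False p=True q=False
G(G((p U q))) holds globally = False
First violation at position 0.

Answer: 0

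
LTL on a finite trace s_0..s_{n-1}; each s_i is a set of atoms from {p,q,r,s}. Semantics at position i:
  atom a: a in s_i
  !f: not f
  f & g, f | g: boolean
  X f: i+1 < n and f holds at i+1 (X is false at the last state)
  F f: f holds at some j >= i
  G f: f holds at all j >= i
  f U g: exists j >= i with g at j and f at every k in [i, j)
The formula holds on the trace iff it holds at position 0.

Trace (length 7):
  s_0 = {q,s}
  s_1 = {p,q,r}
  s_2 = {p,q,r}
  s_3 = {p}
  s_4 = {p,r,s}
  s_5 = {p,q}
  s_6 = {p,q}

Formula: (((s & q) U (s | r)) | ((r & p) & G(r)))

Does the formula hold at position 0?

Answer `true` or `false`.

s_0={q,s}: (((s & q) U (s | r)) | ((r & p) & G(r)))=True ((s & q) U (s | r))=True (s & q)=True s=True q=True (s | r)=True r=False ((r & p) & G(r))=False (r & p)=False p=False G(r)=False
s_1={p,q,r}: (((s & q) U (s | r)) | ((r & p) & G(r)))=True ((s & q) U (s | r))=True (s & q)=False s=False q=True (s | r)=True r=True ((r & p) & G(r))=False (r & p)=True p=True G(r)=False
s_2={p,q,r}: (((s & q) U (s | r)) | ((r & p) & G(r)))=True ((s & q) U (s | r))=True (s & q)=False s=False q=True (s | r)=True r=True ((r & p) & G(r))=False (r & p)=True p=True G(r)=False
s_3={p}: (((s & q) U (s | r)) | ((r & p) & G(r)))=False ((s & q) U (s | r))=False (s & q)=False s=False q=False (s | r)=False r=False ((r & p) & G(r))=False (r & p)=False p=True G(r)=False
s_4={p,r,s}: (((s & q) U (s | r)) | ((r & p) & G(r)))=True ((s & q) U (s | r))=True (s & q)=False s=True q=False (s | r)=True r=True ((r & p) & G(r))=False (r & p)=True p=True G(r)=False
s_5={p,q}: (((s & q) U (s | r)) | ((r & p) & G(r)))=False ((s & q) U (s | r))=False (s & q)=False s=False q=True (s | r)=False r=False ((r & p) & G(r))=False (r & p)=False p=True G(r)=False
s_6={p,q}: (((s & q) U (s | r)) | ((r & p) & G(r)))=False ((s & q) U (s | r))=False (s & q)=False s=False q=True (s | r)=False r=False ((r & p) & G(r))=False (r & p)=False p=True G(r)=False

Answer: true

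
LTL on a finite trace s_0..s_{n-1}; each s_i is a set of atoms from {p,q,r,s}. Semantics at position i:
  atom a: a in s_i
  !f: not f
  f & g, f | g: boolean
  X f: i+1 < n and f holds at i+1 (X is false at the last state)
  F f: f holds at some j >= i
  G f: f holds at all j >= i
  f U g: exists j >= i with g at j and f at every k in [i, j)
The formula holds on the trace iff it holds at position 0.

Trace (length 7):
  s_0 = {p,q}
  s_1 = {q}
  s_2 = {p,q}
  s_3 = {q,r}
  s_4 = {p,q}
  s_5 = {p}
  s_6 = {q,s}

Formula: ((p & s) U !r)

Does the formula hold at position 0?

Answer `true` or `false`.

Answer: true

Derivation:
s_0={p,q}: ((p & s) U !r)=True (p & s)=False p=True s=False !r=True r=False
s_1={q}: ((p & s) U !r)=True (p & s)=False p=False s=False !r=True r=False
s_2={p,q}: ((p & s) U !r)=True (p & s)=False p=True s=False !r=True r=False
s_3={q,r}: ((p & s) U !r)=False (p & s)=False p=False s=False !r=False r=True
s_4={p,q}: ((p & s) U !r)=True (p & s)=False p=True s=False !r=True r=False
s_5={p}: ((p & s) U !r)=True (p & s)=False p=True s=False !r=True r=False
s_6={q,s}: ((p & s) U !r)=True (p & s)=False p=False s=True !r=True r=False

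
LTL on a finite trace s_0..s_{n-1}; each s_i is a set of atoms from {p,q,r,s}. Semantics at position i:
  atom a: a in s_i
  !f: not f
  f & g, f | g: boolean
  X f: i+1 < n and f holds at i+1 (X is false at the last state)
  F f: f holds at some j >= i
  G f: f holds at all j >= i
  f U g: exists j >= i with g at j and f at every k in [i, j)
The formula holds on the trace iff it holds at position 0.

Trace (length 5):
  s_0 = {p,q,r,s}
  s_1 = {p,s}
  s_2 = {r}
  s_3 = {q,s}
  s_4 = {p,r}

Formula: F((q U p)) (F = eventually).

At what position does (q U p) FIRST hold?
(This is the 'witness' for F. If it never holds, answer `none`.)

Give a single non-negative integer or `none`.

Answer: 0

Derivation:
s_0={p,q,r,s}: (q U p)=True q=True p=True
s_1={p,s}: (q U p)=True q=False p=True
s_2={r}: (q U p)=False q=False p=False
s_3={q,s}: (q U p)=True q=True p=False
s_4={p,r}: (q U p)=True q=False p=True
F((q U p)) holds; first witness at position 0.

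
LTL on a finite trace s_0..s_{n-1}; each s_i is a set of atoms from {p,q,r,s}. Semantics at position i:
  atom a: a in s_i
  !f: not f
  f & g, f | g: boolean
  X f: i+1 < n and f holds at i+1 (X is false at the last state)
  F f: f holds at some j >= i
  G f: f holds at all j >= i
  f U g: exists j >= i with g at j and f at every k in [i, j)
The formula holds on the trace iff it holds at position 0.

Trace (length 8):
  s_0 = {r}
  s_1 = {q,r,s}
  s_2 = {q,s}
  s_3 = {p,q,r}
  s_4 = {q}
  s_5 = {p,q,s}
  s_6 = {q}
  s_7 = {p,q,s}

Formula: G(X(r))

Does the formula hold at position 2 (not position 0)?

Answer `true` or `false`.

Answer: false

Derivation:
s_0={r}: G(X(r))=False X(r)=True r=True
s_1={q,r,s}: G(X(r))=False X(r)=False r=True
s_2={q,s}: G(X(r))=False X(r)=True r=False
s_3={p,q,r}: G(X(r))=False X(r)=False r=True
s_4={q}: G(X(r))=False X(r)=False r=False
s_5={p,q,s}: G(X(r))=False X(r)=False r=False
s_6={q}: G(X(r))=False X(r)=False r=False
s_7={p,q,s}: G(X(r))=False X(r)=False r=False
Evaluating at position 2: result = False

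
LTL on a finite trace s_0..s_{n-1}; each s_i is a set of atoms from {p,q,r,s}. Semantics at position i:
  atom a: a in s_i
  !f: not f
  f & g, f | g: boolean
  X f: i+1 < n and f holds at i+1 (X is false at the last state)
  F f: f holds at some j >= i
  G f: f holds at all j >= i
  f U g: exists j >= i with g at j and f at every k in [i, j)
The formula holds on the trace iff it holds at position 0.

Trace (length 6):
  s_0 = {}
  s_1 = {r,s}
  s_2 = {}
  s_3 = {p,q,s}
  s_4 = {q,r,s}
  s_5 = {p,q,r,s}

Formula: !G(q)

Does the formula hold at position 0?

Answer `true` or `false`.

Answer: true

Derivation:
s_0={}: !G(q)=True G(q)=False q=False
s_1={r,s}: !G(q)=True G(q)=False q=False
s_2={}: !G(q)=True G(q)=False q=False
s_3={p,q,s}: !G(q)=False G(q)=True q=True
s_4={q,r,s}: !G(q)=False G(q)=True q=True
s_5={p,q,r,s}: !G(q)=False G(q)=True q=True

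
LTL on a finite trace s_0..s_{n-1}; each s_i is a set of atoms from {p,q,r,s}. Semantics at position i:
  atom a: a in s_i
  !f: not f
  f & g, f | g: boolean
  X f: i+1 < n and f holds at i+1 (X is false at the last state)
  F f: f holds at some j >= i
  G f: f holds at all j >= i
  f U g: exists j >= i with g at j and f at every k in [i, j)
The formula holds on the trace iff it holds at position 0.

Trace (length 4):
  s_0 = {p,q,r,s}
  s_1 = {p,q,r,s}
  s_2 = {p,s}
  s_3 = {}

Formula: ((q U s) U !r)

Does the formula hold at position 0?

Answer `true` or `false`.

Answer: true

Derivation:
s_0={p,q,r,s}: ((q U s) U !r)=True (q U s)=True q=True s=True !r=False r=True
s_1={p,q,r,s}: ((q U s) U !r)=True (q U s)=True q=True s=True !r=False r=True
s_2={p,s}: ((q U s) U !r)=True (q U s)=True q=False s=True !r=True r=False
s_3={}: ((q U s) U !r)=True (q U s)=False q=False s=False !r=True r=False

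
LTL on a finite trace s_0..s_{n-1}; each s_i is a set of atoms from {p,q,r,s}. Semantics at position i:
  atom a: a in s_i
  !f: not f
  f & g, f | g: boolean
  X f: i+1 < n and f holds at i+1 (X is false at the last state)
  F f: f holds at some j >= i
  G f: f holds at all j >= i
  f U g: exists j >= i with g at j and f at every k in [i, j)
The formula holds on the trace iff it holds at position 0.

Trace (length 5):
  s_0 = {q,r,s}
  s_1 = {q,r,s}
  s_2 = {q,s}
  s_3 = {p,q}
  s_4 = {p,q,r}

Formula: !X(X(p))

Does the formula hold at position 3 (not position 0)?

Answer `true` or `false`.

s_0={q,r,s}: !X(X(p))=True X(X(p))=False X(p)=False p=False
s_1={q,r,s}: !X(X(p))=False X(X(p))=True X(p)=False p=False
s_2={q,s}: !X(X(p))=False X(X(p))=True X(p)=True p=False
s_3={p,q}: !X(X(p))=True X(X(p))=False X(p)=True p=True
s_4={p,q,r}: !X(X(p))=True X(X(p))=False X(p)=False p=True
Evaluating at position 3: result = True

Answer: true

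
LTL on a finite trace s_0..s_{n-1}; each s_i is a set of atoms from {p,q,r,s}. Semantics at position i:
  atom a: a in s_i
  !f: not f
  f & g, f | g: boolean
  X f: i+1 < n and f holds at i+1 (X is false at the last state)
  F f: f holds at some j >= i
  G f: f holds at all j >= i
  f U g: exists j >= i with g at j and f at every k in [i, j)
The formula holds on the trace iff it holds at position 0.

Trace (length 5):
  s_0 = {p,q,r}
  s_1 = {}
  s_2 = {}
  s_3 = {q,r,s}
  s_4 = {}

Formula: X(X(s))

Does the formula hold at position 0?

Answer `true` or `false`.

Answer: false

Derivation:
s_0={p,q,r}: X(X(s))=False X(s)=False s=False
s_1={}: X(X(s))=True X(s)=False s=False
s_2={}: X(X(s))=False X(s)=True s=False
s_3={q,r,s}: X(X(s))=False X(s)=False s=True
s_4={}: X(X(s))=False X(s)=False s=False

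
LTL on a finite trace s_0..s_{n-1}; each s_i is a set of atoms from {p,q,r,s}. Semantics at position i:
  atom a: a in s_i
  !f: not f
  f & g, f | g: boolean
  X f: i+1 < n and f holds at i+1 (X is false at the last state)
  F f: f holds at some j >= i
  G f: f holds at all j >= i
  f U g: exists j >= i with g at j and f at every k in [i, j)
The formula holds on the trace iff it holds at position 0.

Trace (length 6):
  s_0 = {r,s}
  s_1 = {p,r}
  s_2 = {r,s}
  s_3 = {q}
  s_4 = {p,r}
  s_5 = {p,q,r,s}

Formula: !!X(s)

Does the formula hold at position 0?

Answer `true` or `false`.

Answer: false

Derivation:
s_0={r,s}: !!X(s)=False !X(s)=True X(s)=False s=True
s_1={p,r}: !!X(s)=True !X(s)=False X(s)=True s=False
s_2={r,s}: !!X(s)=False !X(s)=True X(s)=False s=True
s_3={q}: !!X(s)=False !X(s)=True X(s)=False s=False
s_4={p,r}: !!X(s)=True !X(s)=False X(s)=True s=False
s_5={p,q,r,s}: !!X(s)=False !X(s)=True X(s)=False s=True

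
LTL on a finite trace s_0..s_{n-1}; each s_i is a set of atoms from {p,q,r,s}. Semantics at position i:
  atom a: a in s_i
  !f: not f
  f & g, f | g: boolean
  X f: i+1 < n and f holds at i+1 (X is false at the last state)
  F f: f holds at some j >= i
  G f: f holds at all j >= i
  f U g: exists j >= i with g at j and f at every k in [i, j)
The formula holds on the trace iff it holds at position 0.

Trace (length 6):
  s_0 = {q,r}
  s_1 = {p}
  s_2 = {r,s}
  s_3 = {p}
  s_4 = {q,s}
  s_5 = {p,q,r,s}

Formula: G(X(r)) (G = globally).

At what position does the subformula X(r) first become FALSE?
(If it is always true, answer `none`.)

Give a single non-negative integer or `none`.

s_0={q,r}: X(r)=False r=True
s_1={p}: X(r)=True r=False
s_2={r,s}: X(r)=False r=True
s_3={p}: X(r)=False r=False
s_4={q,s}: X(r)=True r=False
s_5={p,q,r,s}: X(r)=False r=True
G(X(r)) holds globally = False
First violation at position 0.

Answer: 0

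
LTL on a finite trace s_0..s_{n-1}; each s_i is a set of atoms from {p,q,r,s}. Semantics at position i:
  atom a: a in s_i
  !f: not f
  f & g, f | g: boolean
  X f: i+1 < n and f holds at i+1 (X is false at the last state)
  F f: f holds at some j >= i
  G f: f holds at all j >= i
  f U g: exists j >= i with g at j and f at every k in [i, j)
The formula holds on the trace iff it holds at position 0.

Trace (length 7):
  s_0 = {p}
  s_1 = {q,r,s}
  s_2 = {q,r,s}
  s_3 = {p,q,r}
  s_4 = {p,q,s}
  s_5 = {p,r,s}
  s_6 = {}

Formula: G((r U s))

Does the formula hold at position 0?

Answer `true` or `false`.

s_0={p}: G((r U s))=False (r U s)=False r=False s=False
s_1={q,r,s}: G((r U s))=False (r U s)=True r=True s=True
s_2={q,r,s}: G((r U s))=False (r U s)=True r=True s=True
s_3={p,q,r}: G((r U s))=False (r U s)=True r=True s=False
s_4={p,q,s}: G((r U s))=False (r U s)=True r=False s=True
s_5={p,r,s}: G((r U s))=False (r U s)=True r=True s=True
s_6={}: G((r U s))=False (r U s)=False r=False s=False

Answer: false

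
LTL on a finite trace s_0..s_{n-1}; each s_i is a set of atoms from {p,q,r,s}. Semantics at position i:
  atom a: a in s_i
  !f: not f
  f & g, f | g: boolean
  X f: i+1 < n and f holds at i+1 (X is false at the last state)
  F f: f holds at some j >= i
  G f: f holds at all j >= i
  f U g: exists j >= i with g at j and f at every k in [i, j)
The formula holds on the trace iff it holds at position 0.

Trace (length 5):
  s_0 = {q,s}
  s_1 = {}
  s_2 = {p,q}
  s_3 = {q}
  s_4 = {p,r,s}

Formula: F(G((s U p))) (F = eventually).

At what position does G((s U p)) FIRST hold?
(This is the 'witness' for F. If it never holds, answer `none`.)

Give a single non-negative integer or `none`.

s_0={q,s}: G((s U p))=False (s U p)=False s=True p=False
s_1={}: G((s U p))=False (s U p)=False s=False p=False
s_2={p,q}: G((s U p))=False (s U p)=True s=False p=True
s_3={q}: G((s U p))=False (s U p)=False s=False p=False
s_4={p,r,s}: G((s U p))=True (s U p)=True s=True p=True
F(G((s U p))) holds; first witness at position 4.

Answer: 4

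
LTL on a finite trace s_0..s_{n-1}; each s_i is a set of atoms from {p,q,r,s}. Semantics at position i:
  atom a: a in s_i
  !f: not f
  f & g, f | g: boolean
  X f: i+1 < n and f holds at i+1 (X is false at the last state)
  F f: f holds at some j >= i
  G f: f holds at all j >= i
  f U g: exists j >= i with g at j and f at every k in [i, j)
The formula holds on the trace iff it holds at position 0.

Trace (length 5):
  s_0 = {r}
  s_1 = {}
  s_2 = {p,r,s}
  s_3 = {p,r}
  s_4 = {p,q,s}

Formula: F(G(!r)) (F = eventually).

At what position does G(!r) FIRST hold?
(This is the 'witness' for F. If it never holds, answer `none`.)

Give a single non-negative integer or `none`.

s_0={r}: G(!r)=False !r=False r=True
s_1={}: G(!r)=False !r=True r=False
s_2={p,r,s}: G(!r)=False !r=False r=True
s_3={p,r}: G(!r)=False !r=False r=True
s_4={p,q,s}: G(!r)=True !r=True r=False
F(G(!r)) holds; first witness at position 4.

Answer: 4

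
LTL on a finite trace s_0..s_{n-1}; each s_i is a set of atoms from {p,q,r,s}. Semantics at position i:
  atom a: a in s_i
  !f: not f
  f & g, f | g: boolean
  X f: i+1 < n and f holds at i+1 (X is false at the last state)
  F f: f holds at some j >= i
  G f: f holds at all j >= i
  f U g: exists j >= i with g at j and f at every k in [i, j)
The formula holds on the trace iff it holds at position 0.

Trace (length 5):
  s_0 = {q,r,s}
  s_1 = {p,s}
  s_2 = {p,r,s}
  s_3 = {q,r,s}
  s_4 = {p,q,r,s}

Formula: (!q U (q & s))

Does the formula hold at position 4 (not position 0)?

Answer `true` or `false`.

Answer: true

Derivation:
s_0={q,r,s}: (!q U (q & s))=True !q=False q=True (q & s)=True s=True
s_1={p,s}: (!q U (q & s))=True !q=True q=False (q & s)=False s=True
s_2={p,r,s}: (!q U (q & s))=True !q=True q=False (q & s)=False s=True
s_3={q,r,s}: (!q U (q & s))=True !q=False q=True (q & s)=True s=True
s_4={p,q,r,s}: (!q U (q & s))=True !q=False q=True (q & s)=True s=True
Evaluating at position 4: result = True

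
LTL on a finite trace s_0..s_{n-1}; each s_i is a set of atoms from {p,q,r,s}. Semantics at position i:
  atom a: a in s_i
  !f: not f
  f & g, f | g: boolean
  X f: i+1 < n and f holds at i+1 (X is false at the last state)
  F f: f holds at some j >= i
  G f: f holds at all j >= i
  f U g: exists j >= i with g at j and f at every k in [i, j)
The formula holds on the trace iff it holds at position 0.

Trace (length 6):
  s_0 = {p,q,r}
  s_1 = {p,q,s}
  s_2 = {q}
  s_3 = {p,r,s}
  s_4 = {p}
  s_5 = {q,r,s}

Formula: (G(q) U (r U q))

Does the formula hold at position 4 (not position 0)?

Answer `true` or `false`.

Answer: false

Derivation:
s_0={p,q,r}: (G(q) U (r U q))=True G(q)=False q=True (r U q)=True r=True
s_1={p,q,s}: (G(q) U (r U q))=True G(q)=False q=True (r U q)=True r=False
s_2={q}: (G(q) U (r U q))=True G(q)=False q=True (r U q)=True r=False
s_3={p,r,s}: (G(q) U (r U q))=False G(q)=False q=False (r U q)=False r=True
s_4={p}: (G(q) U (r U q))=False G(q)=False q=False (r U q)=False r=False
s_5={q,r,s}: (G(q) U (r U q))=True G(q)=True q=True (r U q)=True r=True
Evaluating at position 4: result = False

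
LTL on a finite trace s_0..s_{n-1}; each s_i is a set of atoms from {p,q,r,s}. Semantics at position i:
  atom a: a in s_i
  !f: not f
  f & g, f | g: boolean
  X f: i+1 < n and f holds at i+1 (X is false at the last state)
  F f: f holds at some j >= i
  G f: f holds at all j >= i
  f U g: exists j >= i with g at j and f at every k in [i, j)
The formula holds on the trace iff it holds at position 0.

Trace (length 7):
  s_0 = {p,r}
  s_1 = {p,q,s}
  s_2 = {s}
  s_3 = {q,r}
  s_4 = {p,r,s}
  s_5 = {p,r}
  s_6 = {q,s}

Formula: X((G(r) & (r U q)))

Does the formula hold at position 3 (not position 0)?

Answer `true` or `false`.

s_0={p,r}: X((G(r) & (r U q)))=False (G(r) & (r U q))=False G(r)=False r=True (r U q)=True q=False
s_1={p,q,s}: X((G(r) & (r U q)))=False (G(r) & (r U q))=False G(r)=False r=False (r U q)=True q=True
s_2={s}: X((G(r) & (r U q)))=False (G(r) & (r U q))=False G(r)=False r=False (r U q)=False q=False
s_3={q,r}: X((G(r) & (r U q)))=False (G(r) & (r U q))=False G(r)=False r=True (r U q)=True q=True
s_4={p,r,s}: X((G(r) & (r U q)))=False (G(r) & (r U q))=False G(r)=False r=True (r U q)=True q=False
s_5={p,r}: X((G(r) & (r U q)))=False (G(r) & (r U q))=False G(r)=False r=True (r U q)=True q=False
s_6={q,s}: X((G(r) & (r U q)))=False (G(r) & (r U q))=False G(r)=False r=False (r U q)=True q=True
Evaluating at position 3: result = False

Answer: false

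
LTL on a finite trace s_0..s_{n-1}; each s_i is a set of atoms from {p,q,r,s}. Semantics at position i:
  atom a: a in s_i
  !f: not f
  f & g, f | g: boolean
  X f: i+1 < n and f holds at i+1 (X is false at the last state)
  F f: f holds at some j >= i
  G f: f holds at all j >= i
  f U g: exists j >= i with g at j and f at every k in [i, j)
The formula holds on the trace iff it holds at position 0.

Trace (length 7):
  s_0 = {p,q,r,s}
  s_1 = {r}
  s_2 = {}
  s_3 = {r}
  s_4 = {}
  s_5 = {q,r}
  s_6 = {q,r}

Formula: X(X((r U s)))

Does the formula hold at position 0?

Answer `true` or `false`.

Answer: false

Derivation:
s_0={p,q,r,s}: X(X((r U s)))=False X((r U s))=False (r U s)=True r=True s=True
s_1={r}: X(X((r U s)))=False X((r U s))=False (r U s)=False r=True s=False
s_2={}: X(X((r U s)))=False X((r U s))=False (r U s)=False r=False s=False
s_3={r}: X(X((r U s)))=False X((r U s))=False (r U s)=False r=True s=False
s_4={}: X(X((r U s)))=False X((r U s))=False (r U s)=False r=False s=False
s_5={q,r}: X(X((r U s)))=False X((r U s))=False (r U s)=False r=True s=False
s_6={q,r}: X(X((r U s)))=False X((r U s))=False (r U s)=False r=True s=False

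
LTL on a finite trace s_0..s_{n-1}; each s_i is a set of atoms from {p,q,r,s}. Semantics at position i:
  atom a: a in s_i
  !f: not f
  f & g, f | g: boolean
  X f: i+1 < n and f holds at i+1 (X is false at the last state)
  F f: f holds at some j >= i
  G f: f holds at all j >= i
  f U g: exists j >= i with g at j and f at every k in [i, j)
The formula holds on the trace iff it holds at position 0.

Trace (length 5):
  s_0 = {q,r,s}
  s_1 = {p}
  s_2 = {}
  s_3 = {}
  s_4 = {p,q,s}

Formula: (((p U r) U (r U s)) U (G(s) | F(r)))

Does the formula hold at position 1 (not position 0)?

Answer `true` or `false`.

Answer: false

Derivation:
s_0={q,r,s}: (((p U r) U (r U s)) U (G(s) | F(r)))=True ((p U r) U (r U s))=True (p U r)=True p=False r=True (r U s)=True s=True (G(s) | F(r))=True G(s)=False F(r)=True
s_1={p}: (((p U r) U (r U s)) U (G(s) | F(r)))=False ((p U r) U (r U s))=False (p U r)=False p=True r=False (r U s)=False s=False (G(s) | F(r))=False G(s)=False F(r)=False
s_2={}: (((p U r) U (r U s)) U (G(s) | F(r)))=False ((p U r) U (r U s))=False (p U r)=False p=False r=False (r U s)=False s=False (G(s) | F(r))=False G(s)=False F(r)=False
s_3={}: (((p U r) U (r U s)) U (G(s) | F(r)))=False ((p U r) U (r U s))=False (p U r)=False p=False r=False (r U s)=False s=False (G(s) | F(r))=False G(s)=False F(r)=False
s_4={p,q,s}: (((p U r) U (r U s)) U (G(s) | F(r)))=True ((p U r) U (r U s))=True (p U r)=False p=True r=False (r U s)=True s=True (G(s) | F(r))=True G(s)=True F(r)=False
Evaluating at position 1: result = False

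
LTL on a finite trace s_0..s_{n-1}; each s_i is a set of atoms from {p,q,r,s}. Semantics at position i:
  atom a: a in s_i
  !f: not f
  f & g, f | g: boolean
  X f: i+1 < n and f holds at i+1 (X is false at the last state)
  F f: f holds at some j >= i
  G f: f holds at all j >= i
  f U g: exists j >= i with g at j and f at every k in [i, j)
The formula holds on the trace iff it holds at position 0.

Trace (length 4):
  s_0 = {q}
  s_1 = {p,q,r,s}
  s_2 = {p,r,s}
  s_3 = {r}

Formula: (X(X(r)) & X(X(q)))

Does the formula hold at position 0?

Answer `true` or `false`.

s_0={q}: (X(X(r)) & X(X(q)))=False X(X(r))=True X(r)=True r=False X(X(q))=False X(q)=True q=True
s_1={p,q,r,s}: (X(X(r)) & X(X(q)))=False X(X(r))=True X(r)=True r=True X(X(q))=False X(q)=False q=True
s_2={p,r,s}: (X(X(r)) & X(X(q)))=False X(X(r))=False X(r)=True r=True X(X(q))=False X(q)=False q=False
s_3={r}: (X(X(r)) & X(X(q)))=False X(X(r))=False X(r)=False r=True X(X(q))=False X(q)=False q=False

Answer: false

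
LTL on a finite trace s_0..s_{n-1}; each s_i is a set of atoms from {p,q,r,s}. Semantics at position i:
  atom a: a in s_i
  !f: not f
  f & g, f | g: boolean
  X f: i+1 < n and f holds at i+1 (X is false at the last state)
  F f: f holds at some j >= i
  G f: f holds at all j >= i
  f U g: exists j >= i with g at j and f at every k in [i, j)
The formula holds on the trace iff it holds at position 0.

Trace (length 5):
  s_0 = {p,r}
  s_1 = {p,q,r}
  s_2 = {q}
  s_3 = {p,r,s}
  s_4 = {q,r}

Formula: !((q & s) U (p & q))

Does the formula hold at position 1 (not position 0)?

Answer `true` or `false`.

s_0={p,r}: !((q & s) U (p & q))=True ((q & s) U (p & q))=False (q & s)=False q=False s=False (p & q)=False p=True
s_1={p,q,r}: !((q & s) U (p & q))=False ((q & s) U (p & q))=True (q & s)=False q=True s=False (p & q)=True p=True
s_2={q}: !((q & s) U (p & q))=True ((q & s) U (p & q))=False (q & s)=False q=True s=False (p & q)=False p=False
s_3={p,r,s}: !((q & s) U (p & q))=True ((q & s) U (p & q))=False (q & s)=False q=False s=True (p & q)=False p=True
s_4={q,r}: !((q & s) U (p & q))=True ((q & s) U (p & q))=False (q & s)=False q=True s=False (p & q)=False p=False
Evaluating at position 1: result = False

Answer: false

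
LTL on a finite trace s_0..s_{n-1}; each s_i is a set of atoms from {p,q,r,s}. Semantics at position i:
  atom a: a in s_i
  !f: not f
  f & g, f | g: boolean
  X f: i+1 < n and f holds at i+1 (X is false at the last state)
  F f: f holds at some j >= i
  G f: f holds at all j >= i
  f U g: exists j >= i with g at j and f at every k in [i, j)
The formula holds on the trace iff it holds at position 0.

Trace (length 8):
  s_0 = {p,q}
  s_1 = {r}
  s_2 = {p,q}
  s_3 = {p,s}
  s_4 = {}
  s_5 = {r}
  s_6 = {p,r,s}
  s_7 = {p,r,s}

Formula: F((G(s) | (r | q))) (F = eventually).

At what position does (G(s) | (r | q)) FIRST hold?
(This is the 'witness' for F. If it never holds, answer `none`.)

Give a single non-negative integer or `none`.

s_0={p,q}: (G(s) | (r | q))=True G(s)=False s=False (r | q)=True r=False q=True
s_1={r}: (G(s) | (r | q))=True G(s)=False s=False (r | q)=True r=True q=False
s_2={p,q}: (G(s) | (r | q))=True G(s)=False s=False (r | q)=True r=False q=True
s_3={p,s}: (G(s) | (r | q))=False G(s)=False s=True (r | q)=False r=False q=False
s_4={}: (G(s) | (r | q))=False G(s)=False s=False (r | q)=False r=False q=False
s_5={r}: (G(s) | (r | q))=True G(s)=False s=False (r | q)=True r=True q=False
s_6={p,r,s}: (G(s) | (r | q))=True G(s)=True s=True (r | q)=True r=True q=False
s_7={p,r,s}: (G(s) | (r | q))=True G(s)=True s=True (r | q)=True r=True q=False
F((G(s) | (r | q))) holds; first witness at position 0.

Answer: 0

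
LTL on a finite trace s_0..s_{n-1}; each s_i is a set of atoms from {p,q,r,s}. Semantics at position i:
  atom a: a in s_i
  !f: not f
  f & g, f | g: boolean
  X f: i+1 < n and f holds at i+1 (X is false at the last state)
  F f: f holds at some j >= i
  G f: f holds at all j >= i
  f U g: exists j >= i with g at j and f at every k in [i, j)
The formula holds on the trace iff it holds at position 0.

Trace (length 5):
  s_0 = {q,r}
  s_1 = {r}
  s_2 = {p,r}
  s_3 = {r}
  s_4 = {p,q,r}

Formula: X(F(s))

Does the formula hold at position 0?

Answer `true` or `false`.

s_0={q,r}: X(F(s))=False F(s)=False s=False
s_1={r}: X(F(s))=False F(s)=False s=False
s_2={p,r}: X(F(s))=False F(s)=False s=False
s_3={r}: X(F(s))=False F(s)=False s=False
s_4={p,q,r}: X(F(s))=False F(s)=False s=False

Answer: false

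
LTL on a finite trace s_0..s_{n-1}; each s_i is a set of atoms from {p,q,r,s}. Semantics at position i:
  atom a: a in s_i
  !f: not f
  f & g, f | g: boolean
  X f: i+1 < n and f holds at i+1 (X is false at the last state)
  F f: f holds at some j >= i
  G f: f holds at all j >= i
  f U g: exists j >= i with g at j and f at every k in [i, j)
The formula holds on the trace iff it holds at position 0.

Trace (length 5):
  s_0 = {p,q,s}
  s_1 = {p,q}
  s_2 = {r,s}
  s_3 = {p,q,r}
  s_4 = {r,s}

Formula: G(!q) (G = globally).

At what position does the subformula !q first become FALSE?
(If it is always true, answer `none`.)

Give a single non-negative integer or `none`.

Answer: 0

Derivation:
s_0={p,q,s}: !q=False q=True
s_1={p,q}: !q=False q=True
s_2={r,s}: !q=True q=False
s_3={p,q,r}: !q=False q=True
s_4={r,s}: !q=True q=False
G(!q) holds globally = False
First violation at position 0.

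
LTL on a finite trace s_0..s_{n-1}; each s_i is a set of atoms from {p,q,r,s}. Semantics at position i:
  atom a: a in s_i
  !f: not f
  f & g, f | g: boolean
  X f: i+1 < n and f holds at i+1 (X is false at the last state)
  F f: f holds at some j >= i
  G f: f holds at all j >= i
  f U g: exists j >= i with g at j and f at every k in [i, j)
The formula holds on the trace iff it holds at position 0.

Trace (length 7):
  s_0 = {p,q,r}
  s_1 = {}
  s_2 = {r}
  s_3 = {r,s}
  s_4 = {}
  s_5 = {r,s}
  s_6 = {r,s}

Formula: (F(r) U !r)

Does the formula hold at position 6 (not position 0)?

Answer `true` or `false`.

Answer: false

Derivation:
s_0={p,q,r}: (F(r) U !r)=True F(r)=True r=True !r=False
s_1={}: (F(r) U !r)=True F(r)=True r=False !r=True
s_2={r}: (F(r) U !r)=True F(r)=True r=True !r=False
s_3={r,s}: (F(r) U !r)=True F(r)=True r=True !r=False
s_4={}: (F(r) U !r)=True F(r)=True r=False !r=True
s_5={r,s}: (F(r) U !r)=False F(r)=True r=True !r=False
s_6={r,s}: (F(r) U !r)=False F(r)=True r=True !r=False
Evaluating at position 6: result = False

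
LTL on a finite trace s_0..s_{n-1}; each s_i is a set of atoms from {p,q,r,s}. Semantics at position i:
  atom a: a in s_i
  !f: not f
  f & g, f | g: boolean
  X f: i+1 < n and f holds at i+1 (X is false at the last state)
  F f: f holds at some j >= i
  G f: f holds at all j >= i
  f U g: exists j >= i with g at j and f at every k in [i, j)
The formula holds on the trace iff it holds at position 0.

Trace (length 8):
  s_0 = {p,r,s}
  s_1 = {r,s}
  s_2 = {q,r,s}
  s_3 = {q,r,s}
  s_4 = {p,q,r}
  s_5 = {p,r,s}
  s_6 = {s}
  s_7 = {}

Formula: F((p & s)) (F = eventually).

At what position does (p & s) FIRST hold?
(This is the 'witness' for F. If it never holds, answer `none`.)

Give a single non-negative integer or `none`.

Answer: 0

Derivation:
s_0={p,r,s}: (p & s)=True p=True s=True
s_1={r,s}: (p & s)=False p=False s=True
s_2={q,r,s}: (p & s)=False p=False s=True
s_3={q,r,s}: (p & s)=False p=False s=True
s_4={p,q,r}: (p & s)=False p=True s=False
s_5={p,r,s}: (p & s)=True p=True s=True
s_6={s}: (p & s)=False p=False s=True
s_7={}: (p & s)=False p=False s=False
F((p & s)) holds; first witness at position 0.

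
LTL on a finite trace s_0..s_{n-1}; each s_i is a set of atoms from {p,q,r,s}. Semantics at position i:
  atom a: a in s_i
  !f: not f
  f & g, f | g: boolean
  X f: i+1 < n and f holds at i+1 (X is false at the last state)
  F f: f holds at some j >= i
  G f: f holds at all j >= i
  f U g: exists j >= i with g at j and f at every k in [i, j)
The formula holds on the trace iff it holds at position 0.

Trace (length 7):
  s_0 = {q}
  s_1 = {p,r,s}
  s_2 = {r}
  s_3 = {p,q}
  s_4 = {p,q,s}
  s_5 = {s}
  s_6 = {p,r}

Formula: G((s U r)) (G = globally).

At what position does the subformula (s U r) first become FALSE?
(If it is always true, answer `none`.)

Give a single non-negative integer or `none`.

s_0={q}: (s U r)=False s=False r=False
s_1={p,r,s}: (s U r)=True s=True r=True
s_2={r}: (s U r)=True s=False r=True
s_3={p,q}: (s U r)=False s=False r=False
s_4={p,q,s}: (s U r)=True s=True r=False
s_5={s}: (s U r)=True s=True r=False
s_6={p,r}: (s U r)=True s=False r=True
G((s U r)) holds globally = False
First violation at position 0.

Answer: 0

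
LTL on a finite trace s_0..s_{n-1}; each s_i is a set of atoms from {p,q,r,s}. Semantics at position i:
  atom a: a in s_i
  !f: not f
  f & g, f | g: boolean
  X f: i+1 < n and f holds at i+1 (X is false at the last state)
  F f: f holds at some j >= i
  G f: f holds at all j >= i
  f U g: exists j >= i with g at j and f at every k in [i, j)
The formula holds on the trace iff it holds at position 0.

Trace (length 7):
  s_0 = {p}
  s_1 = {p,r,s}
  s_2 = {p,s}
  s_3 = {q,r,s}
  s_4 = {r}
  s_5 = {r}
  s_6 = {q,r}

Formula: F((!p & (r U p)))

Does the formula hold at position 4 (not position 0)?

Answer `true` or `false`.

Answer: false

Derivation:
s_0={p}: F((!p & (r U p)))=False (!p & (r U p))=False !p=False p=True (r U p)=True r=False
s_1={p,r,s}: F((!p & (r U p)))=False (!p & (r U p))=False !p=False p=True (r U p)=True r=True
s_2={p,s}: F((!p & (r U p)))=False (!p & (r U p))=False !p=False p=True (r U p)=True r=False
s_3={q,r,s}: F((!p & (r U p)))=False (!p & (r U p))=False !p=True p=False (r U p)=False r=True
s_4={r}: F((!p & (r U p)))=False (!p & (r U p))=False !p=True p=False (r U p)=False r=True
s_5={r}: F((!p & (r U p)))=False (!p & (r U p))=False !p=True p=False (r U p)=False r=True
s_6={q,r}: F((!p & (r U p)))=False (!p & (r U p))=False !p=True p=False (r U p)=False r=True
Evaluating at position 4: result = False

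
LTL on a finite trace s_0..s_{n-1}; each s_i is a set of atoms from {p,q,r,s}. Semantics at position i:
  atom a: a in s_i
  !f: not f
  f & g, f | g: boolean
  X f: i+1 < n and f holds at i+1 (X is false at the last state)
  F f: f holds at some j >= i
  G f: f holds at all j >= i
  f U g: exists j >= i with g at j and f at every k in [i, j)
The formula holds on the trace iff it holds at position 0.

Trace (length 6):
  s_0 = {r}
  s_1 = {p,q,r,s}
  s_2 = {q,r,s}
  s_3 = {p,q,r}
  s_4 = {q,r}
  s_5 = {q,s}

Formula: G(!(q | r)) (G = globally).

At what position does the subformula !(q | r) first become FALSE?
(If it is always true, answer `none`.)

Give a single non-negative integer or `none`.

Answer: 0

Derivation:
s_0={r}: !(q | r)=False (q | r)=True q=False r=True
s_1={p,q,r,s}: !(q | r)=False (q | r)=True q=True r=True
s_2={q,r,s}: !(q | r)=False (q | r)=True q=True r=True
s_3={p,q,r}: !(q | r)=False (q | r)=True q=True r=True
s_4={q,r}: !(q | r)=False (q | r)=True q=True r=True
s_5={q,s}: !(q | r)=False (q | r)=True q=True r=False
G(!(q | r)) holds globally = False
First violation at position 0.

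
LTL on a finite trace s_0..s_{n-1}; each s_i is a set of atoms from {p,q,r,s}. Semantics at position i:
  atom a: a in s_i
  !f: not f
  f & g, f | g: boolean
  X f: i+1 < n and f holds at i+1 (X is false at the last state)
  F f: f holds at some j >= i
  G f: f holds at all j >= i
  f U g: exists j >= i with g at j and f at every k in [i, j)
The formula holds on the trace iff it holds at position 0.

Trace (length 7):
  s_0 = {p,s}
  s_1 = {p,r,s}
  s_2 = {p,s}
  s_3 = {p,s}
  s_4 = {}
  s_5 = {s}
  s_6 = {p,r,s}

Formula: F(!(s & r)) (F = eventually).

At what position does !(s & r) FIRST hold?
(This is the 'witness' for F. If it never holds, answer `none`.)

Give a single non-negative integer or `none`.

s_0={p,s}: !(s & r)=True (s & r)=False s=True r=False
s_1={p,r,s}: !(s & r)=False (s & r)=True s=True r=True
s_2={p,s}: !(s & r)=True (s & r)=False s=True r=False
s_3={p,s}: !(s & r)=True (s & r)=False s=True r=False
s_4={}: !(s & r)=True (s & r)=False s=False r=False
s_5={s}: !(s & r)=True (s & r)=False s=True r=False
s_6={p,r,s}: !(s & r)=False (s & r)=True s=True r=True
F(!(s & r)) holds; first witness at position 0.

Answer: 0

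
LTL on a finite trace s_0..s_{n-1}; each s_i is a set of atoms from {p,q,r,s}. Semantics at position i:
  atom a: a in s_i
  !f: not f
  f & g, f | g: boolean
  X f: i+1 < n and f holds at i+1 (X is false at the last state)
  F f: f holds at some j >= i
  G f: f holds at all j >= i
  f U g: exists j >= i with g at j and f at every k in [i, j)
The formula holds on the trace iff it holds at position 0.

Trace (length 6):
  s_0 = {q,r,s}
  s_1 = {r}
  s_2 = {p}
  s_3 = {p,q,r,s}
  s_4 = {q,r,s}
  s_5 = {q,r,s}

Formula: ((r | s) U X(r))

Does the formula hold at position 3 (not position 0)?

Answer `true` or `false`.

s_0={q,r,s}: ((r | s) U X(r))=True (r | s)=True r=True s=True X(r)=True
s_1={r}: ((r | s) U X(r))=True (r | s)=True r=True s=False X(r)=False
s_2={p}: ((r | s) U X(r))=True (r | s)=False r=False s=False X(r)=True
s_3={p,q,r,s}: ((r | s) U X(r))=True (r | s)=True r=True s=True X(r)=True
s_4={q,r,s}: ((r | s) U X(r))=True (r | s)=True r=True s=True X(r)=True
s_5={q,r,s}: ((r | s) U X(r))=False (r | s)=True r=True s=True X(r)=False
Evaluating at position 3: result = True

Answer: true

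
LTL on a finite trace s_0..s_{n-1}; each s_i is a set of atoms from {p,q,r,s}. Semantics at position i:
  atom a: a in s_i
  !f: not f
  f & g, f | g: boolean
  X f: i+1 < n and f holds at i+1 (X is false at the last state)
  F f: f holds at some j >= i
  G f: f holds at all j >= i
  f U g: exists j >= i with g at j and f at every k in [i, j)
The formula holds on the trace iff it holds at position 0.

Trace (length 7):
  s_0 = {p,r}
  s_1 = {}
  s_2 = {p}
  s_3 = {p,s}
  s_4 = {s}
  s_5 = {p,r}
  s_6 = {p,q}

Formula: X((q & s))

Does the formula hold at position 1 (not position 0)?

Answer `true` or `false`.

s_0={p,r}: X((q & s))=False (q & s)=False q=False s=False
s_1={}: X((q & s))=False (q & s)=False q=False s=False
s_2={p}: X((q & s))=False (q & s)=False q=False s=False
s_3={p,s}: X((q & s))=False (q & s)=False q=False s=True
s_4={s}: X((q & s))=False (q & s)=False q=False s=True
s_5={p,r}: X((q & s))=False (q & s)=False q=False s=False
s_6={p,q}: X((q & s))=False (q & s)=False q=True s=False
Evaluating at position 1: result = False

Answer: false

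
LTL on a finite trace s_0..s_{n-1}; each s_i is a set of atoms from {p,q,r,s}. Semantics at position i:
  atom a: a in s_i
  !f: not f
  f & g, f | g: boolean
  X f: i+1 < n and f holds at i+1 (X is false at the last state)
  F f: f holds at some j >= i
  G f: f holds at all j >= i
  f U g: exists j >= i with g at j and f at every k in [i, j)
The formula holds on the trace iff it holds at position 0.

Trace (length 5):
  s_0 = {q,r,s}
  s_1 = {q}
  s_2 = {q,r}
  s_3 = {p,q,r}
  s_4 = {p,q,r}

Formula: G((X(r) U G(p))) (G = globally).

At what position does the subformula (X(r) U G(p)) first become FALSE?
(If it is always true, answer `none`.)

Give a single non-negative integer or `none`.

Answer: 0

Derivation:
s_0={q,r,s}: (X(r) U G(p))=False X(r)=False r=True G(p)=False p=False
s_1={q}: (X(r) U G(p))=True X(r)=True r=False G(p)=False p=False
s_2={q,r}: (X(r) U G(p))=True X(r)=True r=True G(p)=False p=False
s_3={p,q,r}: (X(r) U G(p))=True X(r)=True r=True G(p)=True p=True
s_4={p,q,r}: (X(r) U G(p))=True X(r)=False r=True G(p)=True p=True
G((X(r) U G(p))) holds globally = False
First violation at position 0.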